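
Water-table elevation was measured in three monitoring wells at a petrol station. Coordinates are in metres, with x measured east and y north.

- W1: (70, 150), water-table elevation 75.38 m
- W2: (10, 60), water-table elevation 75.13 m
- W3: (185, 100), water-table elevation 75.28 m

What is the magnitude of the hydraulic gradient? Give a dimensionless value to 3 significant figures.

Differences from W1: to W2 (Δx, Δy, Δh) = (-60, -90, -0.25); to W3 = (115, -50, -0.10).
Solve a·Δx + b·Δy = Δh: det = (-60)·(-50) − 115·(-90) = 13350.
∂h/∂x = [(-0.25)·(-50) − (-0.10)·(-90)] / 13350 = +0.0002622
∂h/∂y = [(-60)·(-0.10) − 115·(-0.25)] / 13350 = +0.002603
|∇h| = √(0.0002622² + 0.002603²) = 0.002616

0.00262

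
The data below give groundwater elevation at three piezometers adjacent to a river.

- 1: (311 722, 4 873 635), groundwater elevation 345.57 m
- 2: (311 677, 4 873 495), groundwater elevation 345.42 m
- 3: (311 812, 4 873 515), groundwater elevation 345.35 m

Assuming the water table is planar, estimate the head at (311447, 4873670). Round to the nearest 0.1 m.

With h = a·x + b·y + c and 1 as origin, the differences give:
  (-45)·a + (-140)·b = -0.15
  90·a + (-120)·b = -0.22
Eliminate b (×(-120) and ×(-140), subtract): 18000·a = -12.800 → a = ∂h/∂x = -0.0007111
Back-substitute: b = ∂h/∂y = +0.001300.
h(311447, 4873670) = 345.57 + (-0.0007111)·(-275) + (+0.001300)·(35) = 345.57 +0.196 +0.045 = 345.811 m.

345.8 m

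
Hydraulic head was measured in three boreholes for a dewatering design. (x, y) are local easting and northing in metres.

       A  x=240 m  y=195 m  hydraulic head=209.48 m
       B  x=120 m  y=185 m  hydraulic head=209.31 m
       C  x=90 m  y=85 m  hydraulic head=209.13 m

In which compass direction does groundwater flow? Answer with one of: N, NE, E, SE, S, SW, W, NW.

SW

Taking A as reference: B−A = (-120, -10, -0.17); C−A = (-150, -110, -0.35).
Determinant of the coordinate differences = (-120)·(-110) − (-150)·(-10) = 11700.
∂h/∂x = [(-0.17)·(-110) − (-0.35)·(-10)] / 11700 = +0.001299
∂h/∂y = [(-120)·(-0.35) − (-150)·(-0.17)] / 11700 = +0.001410
Flow = −∇h = (-0.001299 east, -0.001410 north), which points southwest.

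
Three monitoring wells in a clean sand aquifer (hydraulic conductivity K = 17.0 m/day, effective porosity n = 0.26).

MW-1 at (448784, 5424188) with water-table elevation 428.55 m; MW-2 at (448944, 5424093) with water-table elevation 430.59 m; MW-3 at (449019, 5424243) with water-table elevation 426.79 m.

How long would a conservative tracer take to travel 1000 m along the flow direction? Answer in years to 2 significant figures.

1.7 years

Taking MW-1 as reference: MW-2−MW-1 = (160, -95, +2.04); MW-3−MW-1 = (235, 55, -1.76).
Determinant of the coordinate differences = 160·55 − 235·(-95) = 31125.
∂h/∂x = [(+2.04)·55 − (-1.76)·(-95)] / 31125 = -0.001767
∂h/∂y = [160·(-1.76) − 235·(+2.04)] / 31125 = -0.02445
|∇h| = √(-0.001767² + -0.02445²) = 0.02451
Seepage velocity v = K·i/n = 17.0 × 0.02451 / 0.26 = 1.603 m/day.
t = 1000 / 1.603 = 623.8 days = 1.71 years.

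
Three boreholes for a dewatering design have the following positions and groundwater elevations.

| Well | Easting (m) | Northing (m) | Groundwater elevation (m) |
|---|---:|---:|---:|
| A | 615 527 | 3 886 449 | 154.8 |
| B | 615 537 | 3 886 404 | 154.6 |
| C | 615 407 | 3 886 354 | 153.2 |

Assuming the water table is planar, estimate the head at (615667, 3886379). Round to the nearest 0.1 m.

155.5 m

With h = a·x + b·y + c and A as origin, the differences give:
  10·a + (-45)·b = -0.2
  (-120)·a + (-95)·b = -1.6
Eliminate b (×(-95) and ×(-45), subtract): -6350·a = -53.00 → a = ∂h/∂x = +0.008346
Back-substitute: b = ∂h/∂y = +0.006299.
h(615667, 3886379) = 154.8 + (+0.008346)·(140) + (+0.006299)·(-70) = 154.8 +1.169 -0.441 = 155.528 m.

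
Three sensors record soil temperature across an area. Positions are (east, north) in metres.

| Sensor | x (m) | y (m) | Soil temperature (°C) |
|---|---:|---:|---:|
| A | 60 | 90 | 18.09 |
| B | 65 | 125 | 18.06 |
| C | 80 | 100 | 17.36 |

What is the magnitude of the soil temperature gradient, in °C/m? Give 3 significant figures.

0.0391 °C/m

With T = a·x + b·y + c and A as origin, the differences give:
  5·a + 35·b = -0.03
  20·a + 10·b = -0.73
Eliminate b (×10 and ×35, subtract): -650·a = 25.250 → a = ∂T/∂x = -0.03885
Back-substitute: b = ∂T/∂y = +0.004692.
|∇f| = √(-0.03885² + 0.004692²) = 0.03913 °C/m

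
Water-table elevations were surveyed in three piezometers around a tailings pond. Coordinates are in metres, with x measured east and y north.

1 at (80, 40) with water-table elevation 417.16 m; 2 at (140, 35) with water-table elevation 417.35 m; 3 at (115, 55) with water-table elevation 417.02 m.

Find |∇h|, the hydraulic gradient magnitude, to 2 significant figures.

0.014

With h = a·x + b·y + c and 1 as origin, the differences give:
  60·a + (-5)·b = +0.19
  35·a + 15·b = -0.14
Eliminate b (×15 and ×(-5), subtract): 1075·a = 2.150 → a = ∂h/∂x = +0.002000
Back-substitute: b = ∂h/∂y = -0.01400.
|∇h| = √(0.002000² + -0.01400²) = 0.01414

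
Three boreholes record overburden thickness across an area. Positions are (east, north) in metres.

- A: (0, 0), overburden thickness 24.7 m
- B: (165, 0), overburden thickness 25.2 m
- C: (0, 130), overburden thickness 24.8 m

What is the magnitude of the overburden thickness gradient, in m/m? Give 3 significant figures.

∂d/∂x = (25.2 − 24.7) / (165 − 0) = +0.003030
∂d/∂y = (24.8 − 24.7) / (130 − 0) = +0.0007692
|∇f| = √(0.003030² + 0.0007692²) = 0.003126 m/m

0.00313 m/m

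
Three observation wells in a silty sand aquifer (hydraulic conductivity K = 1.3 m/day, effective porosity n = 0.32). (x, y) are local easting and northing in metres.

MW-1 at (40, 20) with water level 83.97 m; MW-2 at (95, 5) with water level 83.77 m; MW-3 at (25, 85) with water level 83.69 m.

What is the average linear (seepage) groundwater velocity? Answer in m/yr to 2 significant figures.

Differences from MW-1: to MW-2 (Δx, Δy, Δh) = (55, -15, -0.20); to MW-3 = (-15, 65, -0.28).
Determinant of the coordinate differences = 55·65 − (-15)·(-15) = 3350.
∂h/∂x = [(-0.20)·65 − (-0.28)·(-15)] / 3350 = -0.005134
∂h/∂y = [55·(-0.28) − (-15)·(-0.20)] / 3350 = -0.005493
|∇h| = √(-0.005134² + -0.005493²) = 0.007519
Seepage velocity v = K·i/n = 1.3 × 0.007519 / 0.32 = 0.03055 m/day = 11.16 m/yr.

11 m/yr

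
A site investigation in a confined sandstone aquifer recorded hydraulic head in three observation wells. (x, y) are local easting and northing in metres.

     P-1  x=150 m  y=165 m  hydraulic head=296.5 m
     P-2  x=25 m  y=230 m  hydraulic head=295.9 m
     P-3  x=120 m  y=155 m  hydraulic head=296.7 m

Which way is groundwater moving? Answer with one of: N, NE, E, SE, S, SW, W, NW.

With h = a·x + b·y + c and P-1 as origin, the differences give:
  (-125)·a + 65·b = -0.6
  (-30)·a + (-10)·b = +0.2
Eliminate b (×(-10) and ×65, subtract): 3200·a = -7.00 → a = ∂h/∂x = -0.002187
Back-substitute: b = ∂h/∂y = -0.01344.
Flow = −∇h = (+0.002187 east, +0.01344 north), which points north.

N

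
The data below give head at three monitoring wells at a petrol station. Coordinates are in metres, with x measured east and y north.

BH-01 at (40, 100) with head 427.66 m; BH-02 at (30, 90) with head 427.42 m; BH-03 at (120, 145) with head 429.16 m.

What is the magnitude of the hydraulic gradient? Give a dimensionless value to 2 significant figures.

Taking BH-01 as reference: BH-02−BH-01 = (-10, -10, -0.24); BH-03−BH-01 = (80, 45, +1.50).
Solve a·Δx + b·Δy = Δh: det = (-10)·45 − 80·(-10) = 350.
∂h/∂x = [(-0.24)·45 − (+1.50)·(-10)] / 350 = +0.01200
∂h/∂y = [(-10)·(+1.50) − 80·(-0.24)] / 350 = +0.01200
|∇h| = √(0.01200² + 0.01200²) = 0.01697

0.017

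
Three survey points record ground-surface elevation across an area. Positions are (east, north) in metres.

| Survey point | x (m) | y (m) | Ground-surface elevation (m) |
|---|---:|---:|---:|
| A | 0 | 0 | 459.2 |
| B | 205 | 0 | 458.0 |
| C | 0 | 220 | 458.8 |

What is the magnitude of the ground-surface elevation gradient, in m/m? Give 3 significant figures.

∂z/∂x = (458.0 − 459.2) / (205 − 0) = -0.005854
∂z/∂y = (458.8 − 459.2) / (220 − 0) = -0.001818
|∇f| = √(-0.005854² + -0.001818²) = 0.00613 m/m

0.00613 m/m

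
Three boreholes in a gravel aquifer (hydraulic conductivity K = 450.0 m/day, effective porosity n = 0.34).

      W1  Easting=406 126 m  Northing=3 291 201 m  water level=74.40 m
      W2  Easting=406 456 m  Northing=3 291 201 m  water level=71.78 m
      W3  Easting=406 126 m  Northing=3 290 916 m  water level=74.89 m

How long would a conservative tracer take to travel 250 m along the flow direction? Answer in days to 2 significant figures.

∂h/∂x = (71.78 − 74.40) / (406456 − 406126) = -0.007939
∂h/∂y = (74.89 − 74.40) / (3290916 − 3291201) = -0.001719
|∇h| = √(-0.007939² + -0.001719²) = 0.008123
Seepage velocity v = K·i/n = 450.0 × 0.008123 / 0.34 = 10.75 m/day.
t = 250 / 10.75 = 23.26 days.

23 days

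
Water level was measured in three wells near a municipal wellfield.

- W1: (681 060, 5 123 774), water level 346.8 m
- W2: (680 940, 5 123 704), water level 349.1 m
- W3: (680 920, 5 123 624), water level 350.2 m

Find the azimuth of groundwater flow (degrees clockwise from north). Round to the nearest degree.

051°

With h = a·x + b·y + c and W1 as origin, the differences give:
  (-120)·a + (-70)·b = +2.3
  (-140)·a + (-150)·b = +3.4
Eliminate b (×(-150) and ×(-70), subtract): 8200·a = -107.00 → a = ∂h/∂x = -0.01305
Back-substitute: b = ∂h/∂y = -0.01049.
Flow direction (−∇h) has components (+0.01305 E, +0.01049 N).
Azimuth = atan2(E, N) = atan2(+0.01305, +0.01049) = 51.2° ≈ 051°.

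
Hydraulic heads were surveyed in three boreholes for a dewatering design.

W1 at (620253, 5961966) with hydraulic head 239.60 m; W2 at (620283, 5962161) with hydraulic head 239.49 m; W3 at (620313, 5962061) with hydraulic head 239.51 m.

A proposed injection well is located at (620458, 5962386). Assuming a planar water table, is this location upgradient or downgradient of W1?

downgradient

Taking W1 as reference: W2−W1 = (30, 195, -0.11); W3−W1 = (60, 95, -0.09).
Determinant of the coordinate differences = 30·95 − 60·195 = -8850.
∂h/∂x = [(-0.11)·95 − (-0.09)·195] / -8850 = -0.0008023
∂h/∂y = [30·(-0.09) − 60·(-0.11)] / -8850 = -0.0004407
Head at (620458, 5962386) = 239.60 + (-0.0008023)·(205) + (-0.0004407)·(420) = 239.25 m.
That is lower than the 239.60 m at W1, so the point is downgradient.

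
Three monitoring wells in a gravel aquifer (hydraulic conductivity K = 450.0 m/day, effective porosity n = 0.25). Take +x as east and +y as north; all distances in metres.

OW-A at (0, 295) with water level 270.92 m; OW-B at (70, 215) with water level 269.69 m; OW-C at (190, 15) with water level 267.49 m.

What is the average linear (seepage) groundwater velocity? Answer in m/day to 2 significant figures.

29 m/day

With h = a·x + b·y + c and OW-A as origin, the differences give:
  70·a + (-80)·b = -1.23
  190·a + (-280)·b = -3.43
Eliminate b (×(-280) and ×(-80), subtract): -4400·a = 70.000 → a = ∂h/∂x = -0.01591
Back-substitute: b = ∂h/∂y = +0.001455.
|∇h| = √(-0.01591² + 0.001455²) = 0.01598
Seepage velocity v = K·i/n = 450.0 × 0.01598 / 0.25 = 28.76 m/day.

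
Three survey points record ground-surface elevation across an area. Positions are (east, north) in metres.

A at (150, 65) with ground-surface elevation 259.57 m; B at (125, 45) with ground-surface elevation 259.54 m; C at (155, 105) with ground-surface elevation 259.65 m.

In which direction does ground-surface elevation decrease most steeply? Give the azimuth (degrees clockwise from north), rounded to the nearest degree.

With z = a·x + b·y + c and A as origin, the differences give:
  (-25)·a + (-20)·b = -0.03
  5·a + 40·b = +0.08
Eliminate b (×40 and ×(-20), subtract): -900·a = 0.400 → a = ∂z/∂x = -0.0004444
Back-substitute: b = ∂z/∂y = +0.002056.
Steepest decrease is along −∇f: components (+0.0004444 E, -0.002056 N).
Azimuth = atan2(+0.0004444, -0.002056) = 167.8° ≈ 168°.

168°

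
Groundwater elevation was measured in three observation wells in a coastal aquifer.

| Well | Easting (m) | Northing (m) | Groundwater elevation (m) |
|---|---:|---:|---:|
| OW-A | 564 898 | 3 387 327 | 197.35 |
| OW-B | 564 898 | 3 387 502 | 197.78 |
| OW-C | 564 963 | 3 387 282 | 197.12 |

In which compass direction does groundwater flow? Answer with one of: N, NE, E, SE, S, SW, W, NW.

SE

With h = a·x + b·y + c and OW-A as origin, the differences give:
  0·a + 175·b = +0.43
  65·a + (-45)·b = -0.23
Eliminate b (×(-45) and ×175, subtract): -11375·a = 20.900 → a = ∂h/∂x = -0.001837
Back-substitute: b = ∂h/∂y = +0.002457.
Flow = −∇h = (+0.001837 east, -0.002457 north), which points southeast.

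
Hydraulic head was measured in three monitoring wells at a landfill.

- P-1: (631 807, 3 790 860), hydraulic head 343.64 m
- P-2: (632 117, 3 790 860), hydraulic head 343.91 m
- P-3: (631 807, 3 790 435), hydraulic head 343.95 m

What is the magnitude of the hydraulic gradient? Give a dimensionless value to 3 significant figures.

∂h/∂x = (343.91 − 343.64) / (632117 − 631807) = +0.0008710
∂h/∂y = (343.95 − 343.64) / (3790435 − 3790860) = -0.0007294
|∇h| = √(0.0008710² + -0.0007294²) = 0.001136

0.00114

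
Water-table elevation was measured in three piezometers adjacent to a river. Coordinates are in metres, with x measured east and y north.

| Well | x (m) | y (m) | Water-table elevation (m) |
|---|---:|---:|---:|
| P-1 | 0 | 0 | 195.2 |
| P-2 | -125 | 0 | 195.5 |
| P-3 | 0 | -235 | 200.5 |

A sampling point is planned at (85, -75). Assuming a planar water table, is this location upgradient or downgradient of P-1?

upgradient

∂h/∂x = (195.5 − 195.2) / (-125 − 0) = -0.002400
∂h/∂y = (200.5 − 195.2) / (-235 − 0) = -0.02255
Head at (85, -75) = 195.2 + (-0.002400)·(85) + (-0.02255)·(-75) = 196.69 m.
That is higher than the 195.2 m at P-1, so the point is upgradient.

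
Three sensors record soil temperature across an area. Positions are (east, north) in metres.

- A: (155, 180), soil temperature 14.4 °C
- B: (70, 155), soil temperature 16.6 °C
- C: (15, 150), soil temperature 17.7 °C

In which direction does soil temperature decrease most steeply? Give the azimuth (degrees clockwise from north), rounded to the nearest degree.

Taking A as reference: B−A = (-85, -25, +2.2); C−A = (-140, -30, +3.3).
Solve a·Δx + b·Δy = ΔT: det = (-85)·(-30) − (-140)·(-25) = -950.
∂T/∂x = [(+2.2)·(-30) − (+3.3)·(-25)] / -950 = -0.01737
∂T/∂y = [(-85)·(+3.3) − (-140)·(+2.2)] / -950 = -0.02895
Steepest decrease is along −∇f: components (+0.01737 E, +0.02895 N).
Azimuth = atan2(+0.01737, +0.02895) = 31.0° ≈ 031°.

031°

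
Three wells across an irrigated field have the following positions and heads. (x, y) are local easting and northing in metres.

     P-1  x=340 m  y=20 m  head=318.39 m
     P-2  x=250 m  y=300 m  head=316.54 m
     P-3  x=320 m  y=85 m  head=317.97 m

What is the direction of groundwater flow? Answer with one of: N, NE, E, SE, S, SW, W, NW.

W

Three-point gradient (reference P-1): Δ to P-2 = (-90, 280, -1.85), Δ to P-3 = (-20, 65, -0.42).
∂h/∂x = +0.01060, ∂h/∂y = -0.003200 (det = -250).
Flow = −∇h = (-0.01060 east, +0.003200 north), which points west.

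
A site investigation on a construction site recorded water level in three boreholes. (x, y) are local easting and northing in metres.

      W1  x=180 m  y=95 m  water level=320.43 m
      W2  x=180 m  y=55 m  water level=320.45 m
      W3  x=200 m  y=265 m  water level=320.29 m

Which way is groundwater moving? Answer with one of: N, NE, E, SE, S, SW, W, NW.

E

With h = a·x + b·y + c and W1 as origin, the differences give:
  0·a + (-40)·b = +0.02
  20·a + 170·b = -0.14
Eliminate b (×170 and ×(-40), subtract): 800·a = -2.200 → a = ∂h/∂x = -0.002750
Back-substitute: b = ∂h/∂y = -0.0005000.
Flow = −∇h = (+0.002750 east, +0.0005000 north), which points east.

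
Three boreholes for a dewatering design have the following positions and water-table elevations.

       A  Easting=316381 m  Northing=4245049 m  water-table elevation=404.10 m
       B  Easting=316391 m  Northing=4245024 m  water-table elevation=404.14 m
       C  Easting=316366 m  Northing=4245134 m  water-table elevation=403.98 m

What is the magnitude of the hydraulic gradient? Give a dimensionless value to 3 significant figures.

Taking A as reference: B−A = (10, -25, +0.04); C−A = (-15, 85, -0.12).
Solve a·Δx + b·Δy = Δh: det = 10·85 − (-15)·(-25) = 475.
∂h/∂x = [(+0.04)·85 − (-0.12)·(-25)] / 475 = +0.0008421
∂h/∂y = [10·(-0.12) − (-15)·(+0.04)] / 475 = -0.001263
|∇h| = √(0.0008421² + -0.001263²) = 0.001518

0.00152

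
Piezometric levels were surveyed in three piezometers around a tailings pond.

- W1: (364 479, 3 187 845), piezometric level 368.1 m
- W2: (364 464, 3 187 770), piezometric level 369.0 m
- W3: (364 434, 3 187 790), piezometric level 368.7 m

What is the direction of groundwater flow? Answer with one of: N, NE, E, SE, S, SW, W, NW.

Three-point gradient (reference W1): Δ to W2 = (-15, -75, +0.9), Δ to W3 = (-45, -55, +0.6).
∂h/∂x = +0.001765, ∂h/∂y = -0.01235 (det = -2550).
Flow = −∇h = (-0.001765 east, +0.01235 north), which points north.

N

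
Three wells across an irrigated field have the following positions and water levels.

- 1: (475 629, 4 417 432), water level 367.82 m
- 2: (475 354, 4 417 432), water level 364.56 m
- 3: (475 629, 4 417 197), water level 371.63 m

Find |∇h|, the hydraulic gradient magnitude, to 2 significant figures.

∂h/∂x = (364.56 − 367.82) / (475354 − 475629) = +0.01185
∂h/∂y = (371.63 − 367.82) / (4417197 − 4417432) = -0.01621
|∇h| = √(0.01185² + -0.01621²) = 0.02008

0.020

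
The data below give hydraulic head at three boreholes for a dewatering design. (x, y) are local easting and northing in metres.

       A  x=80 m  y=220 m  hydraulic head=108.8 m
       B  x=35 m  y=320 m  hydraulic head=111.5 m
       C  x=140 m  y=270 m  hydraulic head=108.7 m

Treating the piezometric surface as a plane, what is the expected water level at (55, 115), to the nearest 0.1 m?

With h = a·x + b·y + c and A as origin, the differences give:
  (-45)·a + 100·b = +2.7
  60·a + 50·b = -0.1
Eliminate b (×50 and ×100, subtract): -8250·a = 145.00 → a = ∂h/∂x = -0.01758
Back-substitute: b = ∂h/∂y = +0.01909.
h(55, 115) = 108.8 + (-0.01758)·(-25) + (+0.01909)·(-105) = 108.8 +0.439 -2.005 = 107.235 m.

107.2 m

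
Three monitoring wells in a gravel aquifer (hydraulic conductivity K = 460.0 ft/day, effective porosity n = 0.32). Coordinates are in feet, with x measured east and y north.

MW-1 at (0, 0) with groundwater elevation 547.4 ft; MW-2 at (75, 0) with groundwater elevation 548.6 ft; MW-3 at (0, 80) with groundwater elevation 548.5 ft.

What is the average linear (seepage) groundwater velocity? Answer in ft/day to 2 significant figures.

30 ft/day

∂h/∂x = (548.6 − 547.4) / (75 − 0) = +0.01600
∂h/∂y = (548.5 − 547.4) / (80 − 0) = +0.01375
|∇h| = √(0.01600² + 0.01375²) = 0.0211
Seepage velocity v = K·i/n = 460.0 × 0.0211 / 0.32 = 30.33 ft/day.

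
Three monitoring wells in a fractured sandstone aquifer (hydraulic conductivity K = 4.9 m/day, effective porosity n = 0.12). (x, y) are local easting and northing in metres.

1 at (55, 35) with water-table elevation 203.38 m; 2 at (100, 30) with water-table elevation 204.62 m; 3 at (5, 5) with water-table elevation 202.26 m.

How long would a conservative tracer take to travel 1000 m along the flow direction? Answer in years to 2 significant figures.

2.4 years

With h = a·x + b·y + c and 1 as origin, the differences give:
  45·a + (-5)·b = +1.24
  (-50)·a + (-30)·b = -1.12
Eliminate b (×(-30) and ×(-5), subtract): -1600·a = -42.800 → a = ∂h/∂x = +0.02675
Back-substitute: b = ∂h/∂y = -0.007250.
|∇h| = √(0.02675² + -0.007250²) = 0.02772
Seepage velocity v = K·i/n = 4.9 × 0.02772 / 0.12 = 1.132 m/day.
t = 1000 / 1.132 = 883.4 days = 2.42 years.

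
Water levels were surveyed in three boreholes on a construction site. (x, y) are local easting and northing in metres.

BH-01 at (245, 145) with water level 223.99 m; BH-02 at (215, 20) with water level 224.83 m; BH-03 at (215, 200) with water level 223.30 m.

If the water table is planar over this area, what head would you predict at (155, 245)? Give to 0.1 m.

222.5 m

Taking BH-01 as reference: BH-02−BH-01 = (-30, -125, +0.84); BH-03−BH-01 = (-30, 55, -0.69).
Determinant of the coordinate differences = (-30)·55 − (-30)·(-125) = -5400.
∂h/∂x = [(+0.84)·55 − (-0.69)·(-125)] / -5400 = +0.007417
∂h/∂y = [(-30)·(-0.69) − (-30)·(+0.84)] / -5400 = -0.008500
h(155, 245) = 223.99 + (+0.007417)·(-90) + (-0.008500)·(100) = 223.99 -0.667 -0.850 = 222.473 m.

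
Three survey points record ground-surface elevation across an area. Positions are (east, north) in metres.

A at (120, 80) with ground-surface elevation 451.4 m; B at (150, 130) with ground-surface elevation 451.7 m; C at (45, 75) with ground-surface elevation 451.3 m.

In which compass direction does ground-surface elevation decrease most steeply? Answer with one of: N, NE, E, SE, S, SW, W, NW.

S

Differences from A: to B (Δx, Δy, Δh) = (30, 50, +0.3); to C = (-75, -5, -0.1).
Determinant of the coordinate differences = 30·(-5) − (-75)·50 = 3600.
∂z/∂x = [(+0.3)·(-5) − (-0.1)·50] / 3600 = +0.0009722
∂z/∂y = [30·(-0.1) − (-75)·(+0.3)] / 3600 = +0.005417
Steepest decrease is along −∇f = (-0.0009722 E, -0.005417 N) → south.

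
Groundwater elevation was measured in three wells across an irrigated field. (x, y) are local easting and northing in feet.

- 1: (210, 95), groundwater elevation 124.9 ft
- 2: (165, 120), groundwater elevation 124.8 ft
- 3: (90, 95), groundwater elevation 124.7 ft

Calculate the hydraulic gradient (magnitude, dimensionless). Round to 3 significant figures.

Differences from 1: to 2 (Δx, Δy, Δh) = (-45, 25, -0.1); to 3 = (-120, 0, -0.2).
Solve a·Δx + b·Δy = Δh: det = (-45)·0 − (-120)·25 = 3000.
∂h/∂x = [(-0.1)·0 − (-0.2)·25] / 3000 = +0.001667
∂h/∂y = [(-45)·(-0.2) − (-120)·(-0.1)] / 3000 = -0.001000
|∇h| = √(0.001667² + -0.001000²) = 0.001944

0.00194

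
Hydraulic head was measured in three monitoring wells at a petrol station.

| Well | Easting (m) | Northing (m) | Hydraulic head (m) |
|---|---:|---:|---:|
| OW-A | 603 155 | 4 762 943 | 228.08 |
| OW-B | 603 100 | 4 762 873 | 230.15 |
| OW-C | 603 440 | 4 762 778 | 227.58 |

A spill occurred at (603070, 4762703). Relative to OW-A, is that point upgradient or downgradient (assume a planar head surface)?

Differences from OW-A: to OW-B (Δx, Δy, Δh) = (-55, -70, +2.07); to OW-C = (285, -165, -0.50).
Solve a·Δx + b·Δy = Δh: det = (-55)·(-165) − 285·(-70) = 29025.
∂h/∂x = [(+2.07)·(-165) − (-0.50)·(-70)] / 29025 = -0.01297
∂h/∂y = [(-55)·(-0.50) − 285·(+2.07)] / 29025 = -0.01938
Head at (603070, 4762703) = 228.08 + (-0.01297)·(-85) + (-0.01938)·(-240) = 233.83 m.
That is higher than the 228.08 m at OW-A, so the point is upgradient.

upgradient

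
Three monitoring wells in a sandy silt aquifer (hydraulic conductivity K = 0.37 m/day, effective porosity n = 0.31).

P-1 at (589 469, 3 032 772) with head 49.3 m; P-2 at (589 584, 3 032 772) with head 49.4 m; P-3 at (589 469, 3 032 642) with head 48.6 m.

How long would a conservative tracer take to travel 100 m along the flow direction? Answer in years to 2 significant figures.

42 years

∂h/∂x = (49.4 − 49.3) / (589584 − 589469) = +0.0008696
∂h/∂y = (48.6 − 49.3) / (3032642 − 3032772) = +0.005385
|∇h| = √(0.0008696² + 0.005385²) = 0.005455
Seepage velocity v = K·i/n = 0.37 × 0.005455 / 0.31 = 0.006511 m/day.
t = 100 / 0.006511 = 1.536e+04 days = 42.1 years.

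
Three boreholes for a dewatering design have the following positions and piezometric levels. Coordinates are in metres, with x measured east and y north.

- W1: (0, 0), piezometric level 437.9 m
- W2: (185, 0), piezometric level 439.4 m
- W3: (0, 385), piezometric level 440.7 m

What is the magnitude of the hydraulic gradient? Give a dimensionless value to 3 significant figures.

0.0109

∂h/∂x = (439.4 − 437.9) / (185 − 0) = +0.008108
∂h/∂y = (440.7 − 437.9) / (385 − 0) = +0.007273
|∇h| = √(0.008108² + 0.007273²) = 0.01089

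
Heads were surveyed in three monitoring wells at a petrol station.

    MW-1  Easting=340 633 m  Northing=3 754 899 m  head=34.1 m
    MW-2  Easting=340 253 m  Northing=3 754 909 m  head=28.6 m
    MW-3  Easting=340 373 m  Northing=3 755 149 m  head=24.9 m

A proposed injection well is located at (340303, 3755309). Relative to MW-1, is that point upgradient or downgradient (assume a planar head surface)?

Differences from MW-1: to MW-2 (Δx, Δy, Δh) = (-380, 10, -5.5); to MW-3 = (-260, 250, -9.2).
Solve a·Δx + b·Δy = Δh: det = (-380)·250 − (-260)·10 = -92400.
∂h/∂x = [(-5.5)·250 − (-9.2)·10] / -92400 = +0.01389
∂h/∂y = [(-380)·(-9.2) − (-260)·(-5.5)] / -92400 = -0.02236
Head at (340303, 3755309) = 34.1 + (+0.01389)·(-330) + (-0.02236)·(410) = 20.35 m.
That is lower than the 34.1 m at MW-1, so the point is downgradient.

downgradient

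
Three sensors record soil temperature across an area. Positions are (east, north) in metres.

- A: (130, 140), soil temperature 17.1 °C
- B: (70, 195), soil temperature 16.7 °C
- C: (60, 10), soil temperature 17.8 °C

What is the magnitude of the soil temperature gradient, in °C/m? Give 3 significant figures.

0.00612 °C/m

Taking A as reference: B−A = (-60, 55, -0.4); C−A = (-70, -130, +0.7).
Solve a·Δx + b·Δy = ΔT: det = (-60)·(-130) − (-70)·55 = 11650.
∂T/∂x = [(-0.4)·(-130) − (+0.7)·55] / 11650 = +0.001159
∂T/∂y = [(-60)·(+0.7) − (-70)·(-0.4)] / 11650 = -0.006009
|∇f| = √(0.001159² + -0.006009²) = 0.00612 °C/m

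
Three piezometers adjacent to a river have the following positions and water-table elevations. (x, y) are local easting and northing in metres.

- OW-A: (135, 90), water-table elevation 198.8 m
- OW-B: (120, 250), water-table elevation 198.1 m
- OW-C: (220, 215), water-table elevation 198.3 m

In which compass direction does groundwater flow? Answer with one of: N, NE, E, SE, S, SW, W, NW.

With h = a·x + b·y + c and OW-A as origin, the differences give:
  (-15)·a + 160·b = -0.7
  85·a + 125·b = -0.5
Eliminate b (×125 and ×160, subtract): -15475·a = -7.50 → a = ∂h/∂x = +0.0004847
Back-substitute: b = ∂h/∂y = -0.004330.
Flow = −∇h = (-0.0004847 east, +0.004330 north), which points north.

N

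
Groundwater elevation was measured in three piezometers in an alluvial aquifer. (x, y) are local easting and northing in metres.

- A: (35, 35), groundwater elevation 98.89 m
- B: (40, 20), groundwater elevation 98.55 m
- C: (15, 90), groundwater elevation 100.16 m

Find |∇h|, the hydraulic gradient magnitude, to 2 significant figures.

0.023

Three-point gradient (reference A): Δ to B = (5, -15, -0.34), Δ to C = (-20, 55, +1.27).
∂h/∂x = -0.01400, ∂h/∂y = +0.01800 (det = -25).
|∇h| = √(-0.01400² + 0.01800²) = 0.0228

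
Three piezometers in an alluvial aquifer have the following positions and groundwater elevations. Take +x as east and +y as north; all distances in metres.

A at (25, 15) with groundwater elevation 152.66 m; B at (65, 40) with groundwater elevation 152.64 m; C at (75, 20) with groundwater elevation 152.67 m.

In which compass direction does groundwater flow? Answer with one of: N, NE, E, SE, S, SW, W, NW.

Differences from A: to B (Δx, Δy, Δh) = (40, 25, -0.02); to C = (50, 5, +0.01).
Determinant of the coordinate differences = 40·5 − 50·25 = -1050.
∂h/∂x = [(-0.02)·5 − (+0.01)·25] / -1050 = +0.0003333
∂h/∂y = [40·(+0.01) − 50·(-0.02)] / -1050 = -0.001333
Flow = −∇h = (-0.0003333 east, +0.001333 north), which points north.

N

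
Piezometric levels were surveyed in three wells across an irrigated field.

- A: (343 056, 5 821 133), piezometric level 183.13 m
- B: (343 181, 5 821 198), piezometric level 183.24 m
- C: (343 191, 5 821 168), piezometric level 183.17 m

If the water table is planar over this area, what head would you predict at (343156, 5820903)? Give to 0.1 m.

182.6 m

Three-point gradient (reference A): Δ to B = (125, 65, +0.11), Δ to C = (135, 35, +0.04).
∂h/∂x = -0.0002841, ∂h/∂y = +0.002239 (det = -4400).
h(343156, 5820903) = 183.13 + (-0.0002841)·(100) + (+0.002239)·(-230) = 183.13 -0.028 -0.515 = 182.587 m.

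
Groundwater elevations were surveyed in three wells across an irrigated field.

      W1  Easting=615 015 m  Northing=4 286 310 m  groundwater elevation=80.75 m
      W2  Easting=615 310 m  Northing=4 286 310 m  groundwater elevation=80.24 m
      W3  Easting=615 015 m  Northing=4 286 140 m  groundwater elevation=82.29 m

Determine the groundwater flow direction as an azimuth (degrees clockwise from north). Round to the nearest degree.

011°

∂h/∂x = (80.24 − 80.75) / (615310 − 615015) = -0.001729
∂h/∂y = (82.29 − 80.75) / (4286140 − 4286310) = -0.009059
Flow direction (−∇h) has components (+0.001729 E, +0.009059 N).
Azimuth = atan2(E, N) = atan2(+0.001729, +0.009059) = 10.8° ≈ 011°.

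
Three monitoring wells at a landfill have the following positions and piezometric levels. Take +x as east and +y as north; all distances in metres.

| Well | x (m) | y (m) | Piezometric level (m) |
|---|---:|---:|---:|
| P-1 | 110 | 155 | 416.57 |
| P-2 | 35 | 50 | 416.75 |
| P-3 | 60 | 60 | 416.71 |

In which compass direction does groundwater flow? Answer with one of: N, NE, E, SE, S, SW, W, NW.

Three-point gradient (reference P-1): Δ to P-2 = (-75, -105, +0.18), Δ to P-3 = (-50, -95, +0.14).
∂h/∂x = -0.001280, ∂h/∂y = -0.0008000 (det = 1875).
Flow = −∇h = (+0.001280 east, +0.0008000 north), which points northeast.

NE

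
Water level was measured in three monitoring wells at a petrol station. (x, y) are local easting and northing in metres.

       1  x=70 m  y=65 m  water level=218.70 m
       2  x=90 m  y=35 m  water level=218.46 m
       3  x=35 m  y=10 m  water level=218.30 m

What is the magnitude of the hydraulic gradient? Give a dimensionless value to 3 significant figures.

0.00765

With h = a·x + b·y + c and 1 as origin, the differences give:
  20·a + (-30)·b = -0.24
  (-35)·a + (-55)·b = -0.40
Eliminate b (×(-55) and ×(-30), subtract): -2150·a = 1.200 → a = ∂h/∂x = -0.0005581
Back-substitute: b = ∂h/∂y = +0.007628.
|∇h| = √(-0.0005581² + 0.007628²) = 0.007648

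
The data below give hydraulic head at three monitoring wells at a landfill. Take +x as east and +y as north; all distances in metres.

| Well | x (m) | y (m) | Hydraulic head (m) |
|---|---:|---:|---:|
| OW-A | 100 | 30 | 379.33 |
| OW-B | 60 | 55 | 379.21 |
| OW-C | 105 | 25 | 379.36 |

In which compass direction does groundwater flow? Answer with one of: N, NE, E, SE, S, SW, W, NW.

Taking OW-A as reference: OW-B−OW-A = (-40, 25, -0.12); OW-C−OW-A = (5, -5, +0.03).
Solve a·Δx + b·Δy = Δh: det = (-40)·(-5) − 5·25 = 75.
∂h/∂x = [(-0.12)·(-5) − (+0.03)·25] / 75 = -0.002000
∂h/∂y = [(-40)·(+0.03) − 5·(-0.12)] / 75 = -0.008000
Flow = −∇h = (+0.002000 east, +0.008000 north), which points north.

N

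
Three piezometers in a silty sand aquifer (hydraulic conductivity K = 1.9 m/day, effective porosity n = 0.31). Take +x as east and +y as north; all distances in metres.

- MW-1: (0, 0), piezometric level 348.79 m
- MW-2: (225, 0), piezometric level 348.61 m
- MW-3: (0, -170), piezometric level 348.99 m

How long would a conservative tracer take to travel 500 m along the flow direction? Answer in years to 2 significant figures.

160 years

∂h/∂x = (348.61 − 348.79) / (225 − 0) = -0.0008000
∂h/∂y = (348.99 − 348.79) / (-170 − 0) = -0.001176
|∇h| = √(-0.0008000² + -0.001176²) = 0.001422
Seepage velocity v = K·i/n = 1.9 × 0.001422 / 0.31 = 0.008715 m/day.
t = 500 / 0.008715 = 5.737e+04 days = 157 years.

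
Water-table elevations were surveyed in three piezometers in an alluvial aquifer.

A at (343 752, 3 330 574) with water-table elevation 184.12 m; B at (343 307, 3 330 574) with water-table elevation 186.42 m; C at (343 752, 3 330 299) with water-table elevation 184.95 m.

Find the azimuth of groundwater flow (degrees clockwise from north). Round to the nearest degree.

∂h/∂x = (186.42 − 184.12) / (343307 − 343752) = -0.005169
∂h/∂y = (184.95 − 184.12) / (3330299 − 3330574) = -0.003018
Flow direction (−∇h) has components (+0.005169 E, +0.003018 N).
Azimuth = atan2(E, N) = atan2(+0.005169, +0.003018) = 59.7° ≈ 060°.

060°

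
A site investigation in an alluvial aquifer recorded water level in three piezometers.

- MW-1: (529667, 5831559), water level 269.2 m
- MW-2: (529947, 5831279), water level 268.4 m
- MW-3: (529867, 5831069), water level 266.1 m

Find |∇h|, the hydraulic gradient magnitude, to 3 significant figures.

Taking MW-1 as reference: MW-2−MW-1 = (280, -280, -0.8); MW-3−MW-1 = (200, -490, -3.1).
Solve a·Δx + b·Δy = Δh: det = 280·(-490) − 200·(-280) = -81200.
∂h/∂x = [(-0.8)·(-490) − (-3.1)·(-280)] / -81200 = +0.005862
∂h/∂y = [280·(-3.1) − 200·(-0.8)] / -81200 = +0.008719
|∇h| = √(0.005862² + 0.008719²) = 0.01051

0.0105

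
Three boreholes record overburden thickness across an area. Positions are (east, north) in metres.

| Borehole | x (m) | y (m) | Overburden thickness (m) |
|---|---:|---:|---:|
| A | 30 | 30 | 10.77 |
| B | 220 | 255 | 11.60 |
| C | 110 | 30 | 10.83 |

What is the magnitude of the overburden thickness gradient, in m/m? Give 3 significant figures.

Differences from A: to B (Δx, Δy, Δh) = (190, 225, +0.83); to C = (80, 0, +0.06).
Solve a·Δx + b·Δy = Δd: det = 190·0 − 80·225 = -18000.
∂d/∂x = [(+0.83)·0 − (+0.06)·225] / -18000 = +0.0007500
∂d/∂y = [190·(+0.06) − 80·(+0.83)] / -18000 = +0.003056
|∇f| = √(0.0007500² + 0.003056²) = 0.003147 m/m

0.00315 m/m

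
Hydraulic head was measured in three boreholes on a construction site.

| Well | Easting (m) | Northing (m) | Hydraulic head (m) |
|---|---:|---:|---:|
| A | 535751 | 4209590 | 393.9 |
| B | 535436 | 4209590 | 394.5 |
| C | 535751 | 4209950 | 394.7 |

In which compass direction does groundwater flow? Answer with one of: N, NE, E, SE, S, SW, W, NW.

SE

∂h/∂x = (394.5 − 393.9) / (535436 − 535751) = -0.001905
∂h/∂y = (394.7 − 393.9) / (4209950 − 4209590) = +0.002222
Flow = −∇h = (+0.001905 east, -0.002222 north), which points southeast.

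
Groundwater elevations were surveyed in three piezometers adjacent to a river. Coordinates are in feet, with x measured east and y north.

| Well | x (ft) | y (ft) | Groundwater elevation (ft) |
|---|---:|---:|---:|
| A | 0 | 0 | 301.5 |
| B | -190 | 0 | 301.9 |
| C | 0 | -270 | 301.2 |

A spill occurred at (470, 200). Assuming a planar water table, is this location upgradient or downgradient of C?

downgradient

∂h/∂x = (301.9 − 301.5) / (-190 − 0) = -0.002105
∂h/∂y = (301.2 − 301.5) / (-270 − 0) = +0.001111
Head at (470, 200) = 301.5 + (-0.002105)·(470) + (+0.001111)·(200) = 300.73 ft.
That is lower than the 301.2 ft at C, so the point is downgradient.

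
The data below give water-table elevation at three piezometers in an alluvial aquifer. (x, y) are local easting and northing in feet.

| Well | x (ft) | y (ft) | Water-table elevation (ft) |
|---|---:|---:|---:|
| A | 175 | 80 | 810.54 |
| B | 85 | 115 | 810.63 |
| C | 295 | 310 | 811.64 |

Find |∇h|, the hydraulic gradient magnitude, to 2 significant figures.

Taking A as reference: B−A = (-90, 35, +0.09); C−A = (120, 230, +1.10).
Determinant of the coordinate differences = (-90)·230 − 120·35 = -24900.
∂h/∂x = [(+0.09)·230 − (+1.10)·35] / -24900 = +0.0007149
∂h/∂y = [(-90)·(+1.10) − 120·(+0.09)] / -24900 = +0.004410
|∇h| = √(0.0007149² + 0.004410²) = 0.004468

0.0045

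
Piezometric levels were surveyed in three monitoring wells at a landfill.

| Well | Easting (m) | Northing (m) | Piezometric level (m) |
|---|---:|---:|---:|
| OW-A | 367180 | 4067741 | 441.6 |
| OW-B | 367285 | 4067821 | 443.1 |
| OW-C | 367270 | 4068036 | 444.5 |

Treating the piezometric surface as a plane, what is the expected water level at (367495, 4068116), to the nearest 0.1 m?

Three-point gradient (reference OW-A): Δ to OW-B = (105, 80, +1.5), Δ to OW-C = (90, 295, +2.9).
∂h/∂x = +0.008854, ∂h/∂y = +0.007129 (det = 23775).
h(367495, 4068116) = 441.6 + (+0.008854)·(315) + (+0.007129)·(375) = 441.6 +2.789 +2.674 = 447.062 m.

447.1 m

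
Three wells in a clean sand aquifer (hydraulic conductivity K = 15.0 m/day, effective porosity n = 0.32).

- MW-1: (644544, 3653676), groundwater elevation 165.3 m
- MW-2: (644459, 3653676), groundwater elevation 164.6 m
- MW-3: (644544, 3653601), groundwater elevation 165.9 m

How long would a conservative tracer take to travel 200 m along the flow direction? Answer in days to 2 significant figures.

370 days

∂h/∂x = (164.6 − 165.3) / (644459 − 644544) = +0.008235
∂h/∂y = (165.9 − 165.3) / (3653601 − 3653676) = -0.008000
|∇h| = √(0.008235² + -0.008000²) = 0.01148
Seepage velocity v = K·i/n = 15.0 × 0.01148 / 0.32 = 0.5381 m/day.
t = 200 / 0.5381 = 371.7 days.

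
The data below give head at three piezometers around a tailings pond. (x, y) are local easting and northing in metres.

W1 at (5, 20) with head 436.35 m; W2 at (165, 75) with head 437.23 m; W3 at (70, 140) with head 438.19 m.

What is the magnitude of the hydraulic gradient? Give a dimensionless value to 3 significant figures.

With h = a·x + b·y + c and W1 as origin, the differences give:
  160·a + 55·b = +0.88
  65·a + 120·b = +1.84
Eliminate b (×120 and ×55, subtract): 15625·a = 4.400 → a = ∂h/∂x = +0.0002816
Back-substitute: b = ∂h/∂y = +0.01518.
|∇h| = √(0.0002816² + 0.01518²) = 0.01518

0.0152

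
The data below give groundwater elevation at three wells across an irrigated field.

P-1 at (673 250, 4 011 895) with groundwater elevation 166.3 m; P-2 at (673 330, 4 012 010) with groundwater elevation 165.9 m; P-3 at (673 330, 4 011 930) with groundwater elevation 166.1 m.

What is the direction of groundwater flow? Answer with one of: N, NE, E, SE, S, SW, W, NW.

NE

Three-point gradient (reference P-1): Δ to P-2 = (80, 115, -0.4), Δ to P-3 = (80, 35, -0.2).
∂h/∂x = -0.001406, ∂h/∂y = -0.002500 (det = -6400).
Flow = −∇h = (+0.001406 east, +0.002500 north), which points northeast.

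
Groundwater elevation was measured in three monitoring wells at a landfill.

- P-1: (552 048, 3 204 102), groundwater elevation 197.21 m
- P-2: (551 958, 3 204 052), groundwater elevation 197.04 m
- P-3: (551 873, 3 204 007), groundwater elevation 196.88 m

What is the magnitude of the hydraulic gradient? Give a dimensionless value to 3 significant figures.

With h = a·x + b·y + c and P-1 as origin, the differences give:
  (-90)·a + (-50)·b = -0.17
  (-175)·a + (-95)·b = -0.33
Eliminate b (×(-95) and ×(-50), subtract): -200·a = -0.350 → a = ∂h/∂x = +0.001750
Back-substitute: b = ∂h/∂y = +0.0002500.
|∇h| = √(0.001750² + 0.0002500²) = 0.001768

0.00177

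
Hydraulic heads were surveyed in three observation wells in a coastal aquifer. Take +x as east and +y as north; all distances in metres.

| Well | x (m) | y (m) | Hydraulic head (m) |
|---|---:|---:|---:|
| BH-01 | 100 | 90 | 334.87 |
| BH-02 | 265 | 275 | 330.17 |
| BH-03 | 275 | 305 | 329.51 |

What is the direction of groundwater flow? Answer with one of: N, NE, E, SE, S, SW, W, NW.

Taking BH-01 as reference: BH-02−BH-01 = (165, 185, -4.70); BH-03−BH-01 = (175, 215, -5.36).
Determinant of the coordinate differences = 165·215 − 175·185 = 3100.
∂h/∂x = [(-4.70)·215 − (-5.36)·185] / 3100 = -0.006097
∂h/∂y = [165·(-5.36) − 175·(-4.70)] / 3100 = -0.01997
Flow = −∇h = (+0.006097 east, +0.01997 north), which points north.

N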